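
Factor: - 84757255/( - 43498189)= 5^1*7^( - 1 ) * 11^1*17^(-1)*31^1*49711^1*365531^ ( - 1 )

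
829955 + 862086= 1692041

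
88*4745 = 417560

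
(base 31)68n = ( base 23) b9b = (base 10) 6037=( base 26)8o5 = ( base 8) 13625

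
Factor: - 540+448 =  - 92 = - 2^2*23^1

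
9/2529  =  1/281 = 0.00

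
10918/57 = 10918/57  =  191.54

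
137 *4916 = 673492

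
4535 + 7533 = 12068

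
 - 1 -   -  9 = 8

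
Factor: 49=7^2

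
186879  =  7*26697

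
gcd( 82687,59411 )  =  11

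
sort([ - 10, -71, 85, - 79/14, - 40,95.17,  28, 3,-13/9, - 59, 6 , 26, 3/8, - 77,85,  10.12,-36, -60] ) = [ - 77 , - 71 , - 60 , - 59, - 40, - 36, - 10, - 79/14, - 13/9, 3/8 , 3, 6,  10.12, 26, 28, 85, 85 , 95.17]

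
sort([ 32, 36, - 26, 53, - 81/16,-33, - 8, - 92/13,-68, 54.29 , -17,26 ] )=[ - 68, - 33 , - 26,-17, - 8, - 92/13, - 81/16, 26, 32, 36,53,54.29] 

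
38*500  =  19000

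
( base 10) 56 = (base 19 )2I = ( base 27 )22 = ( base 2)111000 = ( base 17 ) 35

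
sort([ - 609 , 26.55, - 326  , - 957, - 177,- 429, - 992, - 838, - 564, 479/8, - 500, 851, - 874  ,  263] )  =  [ -992,  -  957, - 874,  -  838, - 609, - 564, - 500, - 429, - 326, - 177, 26.55, 479/8, 263, 851]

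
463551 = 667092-203541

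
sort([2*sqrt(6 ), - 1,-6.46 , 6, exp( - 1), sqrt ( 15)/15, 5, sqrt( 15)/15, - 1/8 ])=[ - 6.46,  -  1, - 1/8, sqrt( 15) /15,sqrt (15)/15,exp ( - 1 ), 2*sqrt( 6),5, 6] 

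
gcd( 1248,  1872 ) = 624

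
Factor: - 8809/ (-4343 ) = 23^1*43^( - 1 ) * 101^( - 1)*383^1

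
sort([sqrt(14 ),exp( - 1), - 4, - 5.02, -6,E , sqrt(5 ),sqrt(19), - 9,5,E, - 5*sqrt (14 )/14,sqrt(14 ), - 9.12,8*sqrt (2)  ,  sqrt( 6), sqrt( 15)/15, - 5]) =[  -  9.12, - 9, - 6,- 5.02,  -  5, - 4 , - 5*sqrt(14 ) /14,sqrt(15 )/15, exp( - 1), sqrt (5), sqrt( 6 ),  E, E,sqrt(14 ) , sqrt (14), sqrt(19 ),  5, 8*sqrt ( 2)]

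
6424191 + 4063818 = 10488009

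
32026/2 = 16013 = 16013.00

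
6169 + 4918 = 11087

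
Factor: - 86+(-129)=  - 215 =- 5^1*43^1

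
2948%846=410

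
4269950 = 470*9085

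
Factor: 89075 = 5^2* 7^1*509^1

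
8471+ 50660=59131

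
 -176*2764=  - 486464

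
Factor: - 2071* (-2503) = 5183713 = 19^1*109^1*2503^1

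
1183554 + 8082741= 9266295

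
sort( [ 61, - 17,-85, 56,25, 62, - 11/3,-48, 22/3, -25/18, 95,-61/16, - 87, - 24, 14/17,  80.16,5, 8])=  [ -87, - 85,  -  48, - 24  ,-17,-61/16, - 11/3, - 25/18, 14/17, 5  ,  22/3, 8,25,56,61, 62,80.16, 95 ] 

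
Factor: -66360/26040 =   -  79/31 = - 31^ ( - 1)* 79^1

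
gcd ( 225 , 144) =9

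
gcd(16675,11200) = 25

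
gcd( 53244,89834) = 2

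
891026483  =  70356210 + 820670273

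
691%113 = 13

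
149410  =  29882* 5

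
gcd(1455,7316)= 1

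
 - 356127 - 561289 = - 917416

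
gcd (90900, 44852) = 4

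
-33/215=  -  1  +  182/215 = -0.15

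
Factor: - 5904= - 2^4*3^2 * 41^1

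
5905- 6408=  - 503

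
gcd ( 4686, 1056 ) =66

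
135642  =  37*3666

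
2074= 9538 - 7464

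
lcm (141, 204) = 9588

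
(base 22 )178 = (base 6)2554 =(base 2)1010000110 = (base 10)646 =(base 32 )K6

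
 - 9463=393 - 9856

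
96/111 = 32/37 = 0.86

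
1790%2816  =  1790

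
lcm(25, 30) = 150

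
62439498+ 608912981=671352479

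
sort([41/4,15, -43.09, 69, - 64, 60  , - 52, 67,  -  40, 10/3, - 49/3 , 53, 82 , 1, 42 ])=[ - 64 , - 52, - 43.09, - 40, - 49/3, 1,  10/3, 41/4,15,42, 53, 60  ,  67, 69, 82]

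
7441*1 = 7441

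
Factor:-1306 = - 2^1 * 653^1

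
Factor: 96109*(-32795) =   -  5^1*7^1*13^1*937^1*7393^1  =  - 3151894655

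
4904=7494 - 2590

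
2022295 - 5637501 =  - 3615206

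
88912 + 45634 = 134546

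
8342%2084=6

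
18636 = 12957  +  5679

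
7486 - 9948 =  - 2462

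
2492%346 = 70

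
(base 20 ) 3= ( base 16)3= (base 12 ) 3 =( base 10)3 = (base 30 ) 3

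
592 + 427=1019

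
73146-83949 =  - 10803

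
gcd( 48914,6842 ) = 2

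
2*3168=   6336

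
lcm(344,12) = 1032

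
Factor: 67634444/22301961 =2^2*3^( - 1)*11^(-1)*23^1*675817^(-1 )* 735157^1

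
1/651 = 1/651 = 0.00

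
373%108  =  49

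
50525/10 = 5052+ 1/2 = 5052.50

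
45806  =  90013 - 44207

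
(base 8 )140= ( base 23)44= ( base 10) 96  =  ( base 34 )2S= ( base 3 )10120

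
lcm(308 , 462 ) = 924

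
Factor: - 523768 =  - 2^3*7^1*47^1 * 199^1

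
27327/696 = 39 + 61/232 = 39.26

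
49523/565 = 49523/565 = 87.65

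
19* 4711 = 89509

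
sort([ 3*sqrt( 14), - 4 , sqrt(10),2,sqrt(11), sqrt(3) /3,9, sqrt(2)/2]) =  [ - 4, sqrt(  3)/3, sqrt( 2 )/2 , 2, sqrt(10), sqrt(11 ), 9, 3  *  sqrt(14 )]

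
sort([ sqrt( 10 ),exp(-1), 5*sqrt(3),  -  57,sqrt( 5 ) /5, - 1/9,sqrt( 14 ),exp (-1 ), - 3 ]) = [ - 57 , - 3,  -  1/9,exp(-1), exp ( - 1 ),sqrt( 5 ) /5, sqrt( 10),sqrt( 14),5*sqrt( 3)] 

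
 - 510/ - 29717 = 510/29717=0.02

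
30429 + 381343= 411772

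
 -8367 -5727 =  - 14094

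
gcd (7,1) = 1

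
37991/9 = 4221 + 2/9 = 4221.22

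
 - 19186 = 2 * (-9593)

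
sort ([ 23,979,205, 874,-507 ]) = [-507,23, 205,874,979 ]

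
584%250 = 84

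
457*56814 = 25963998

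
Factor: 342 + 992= 1334 = 2^1*23^1*29^1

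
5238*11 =57618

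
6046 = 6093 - 47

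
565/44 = 12 + 37/44 = 12.84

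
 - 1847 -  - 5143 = 3296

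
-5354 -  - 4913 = -441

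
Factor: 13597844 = 2^2 * 13^1*19^1 * 13763^1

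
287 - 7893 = -7606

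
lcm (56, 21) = 168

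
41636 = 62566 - 20930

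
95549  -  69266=26283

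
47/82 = 47/82 = 0.57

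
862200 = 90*9580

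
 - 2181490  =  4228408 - 6409898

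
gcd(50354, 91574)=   2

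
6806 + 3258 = 10064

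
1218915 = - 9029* ( - 135) 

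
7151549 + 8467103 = 15618652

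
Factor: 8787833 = 37^1*237509^1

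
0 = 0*777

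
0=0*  892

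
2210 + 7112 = 9322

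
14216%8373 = 5843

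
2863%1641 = 1222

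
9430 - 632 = 8798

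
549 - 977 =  - 428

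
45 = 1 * 45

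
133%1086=133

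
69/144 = 23/48 = 0.48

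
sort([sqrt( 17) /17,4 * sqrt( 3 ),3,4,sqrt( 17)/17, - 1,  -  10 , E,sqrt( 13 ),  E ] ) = [ - 10, - 1,sqrt( 17) /17,sqrt(17)/17,E,E,3,sqrt(13 ),4,4*sqrt(3 ) ] 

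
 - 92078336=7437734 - 99516070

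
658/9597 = 94/1371  =  0.07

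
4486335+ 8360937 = 12847272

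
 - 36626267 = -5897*6211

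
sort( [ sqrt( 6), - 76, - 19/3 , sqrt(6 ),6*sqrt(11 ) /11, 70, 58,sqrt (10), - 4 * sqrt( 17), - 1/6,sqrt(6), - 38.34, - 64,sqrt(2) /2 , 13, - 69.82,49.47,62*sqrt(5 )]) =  [ - 76,- 69.82, - 64, - 38.34, - 4*sqrt ( 17), - 19/3, - 1/6, sqrt ( 2 ) /2,6 * sqrt(11)/11, sqrt(6 ),sqrt(6),sqrt(6),sqrt(  10),13, 49.47,58 , 70,62*sqrt( 5 ) ]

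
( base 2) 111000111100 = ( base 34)356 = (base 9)4888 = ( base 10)3644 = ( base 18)b48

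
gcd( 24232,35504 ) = 8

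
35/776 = 35/776 =0.05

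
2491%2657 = 2491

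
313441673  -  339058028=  - 25616355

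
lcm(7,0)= 0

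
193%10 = 3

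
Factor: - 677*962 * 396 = -257904504 = - 2^3 * 3^2*11^1*13^1*37^1*677^1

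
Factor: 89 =89^1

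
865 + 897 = 1762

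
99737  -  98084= 1653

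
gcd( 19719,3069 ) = 9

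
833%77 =63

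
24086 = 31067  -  6981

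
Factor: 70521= 3^1*11^1* 2137^1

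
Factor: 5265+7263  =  2^4*3^3*29^1=12528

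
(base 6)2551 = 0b1010000011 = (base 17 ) 23e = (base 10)643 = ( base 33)jg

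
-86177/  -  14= 12311/2=6155.50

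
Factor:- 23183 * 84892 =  - 1968051236 = - 2^2 *19^1 * 97^1*239^1* 1117^1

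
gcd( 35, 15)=5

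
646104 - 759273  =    -  113169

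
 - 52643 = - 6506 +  - 46137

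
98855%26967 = 17954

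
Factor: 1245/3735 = 1/3= 3^( - 1 )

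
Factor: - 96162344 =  - 2^3* 19^1*632647^1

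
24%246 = 24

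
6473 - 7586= - 1113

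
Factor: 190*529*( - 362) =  - 2^2 * 5^1*19^1*23^2*181^1 = - 36384620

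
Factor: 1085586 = 2^1*3^1*17^1*29^1*367^1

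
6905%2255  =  140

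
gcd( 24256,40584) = 8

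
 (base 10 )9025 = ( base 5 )242100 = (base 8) 21501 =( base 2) 10001101000001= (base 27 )CA7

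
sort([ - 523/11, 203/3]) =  [ - 523/11,203/3]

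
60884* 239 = 14551276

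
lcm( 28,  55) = 1540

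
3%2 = 1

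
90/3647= 90/3647 = 0.02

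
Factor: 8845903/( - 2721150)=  - 2^( - 1 )*3^( - 2)*5^(- 2)*11^1* 797^1*1009^1*6047^( - 1 ) 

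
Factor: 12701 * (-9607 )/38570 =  - 122018507/38570 = - 2^ ( - 1)*5^(-1) * 7^( -1 )*13^2  *19^(-1 ) *29^ ( - 1 ) * 739^1*977^1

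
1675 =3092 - 1417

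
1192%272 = 104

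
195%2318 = 195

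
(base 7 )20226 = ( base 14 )1b16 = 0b1001100111000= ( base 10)4920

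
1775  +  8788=10563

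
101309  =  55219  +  46090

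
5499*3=16497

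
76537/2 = 76537/2 = 38268.50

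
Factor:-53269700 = - 2^2*  5^2 * 11^1*79^1*613^1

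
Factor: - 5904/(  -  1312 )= 9/2 = 2^( -1) * 3^2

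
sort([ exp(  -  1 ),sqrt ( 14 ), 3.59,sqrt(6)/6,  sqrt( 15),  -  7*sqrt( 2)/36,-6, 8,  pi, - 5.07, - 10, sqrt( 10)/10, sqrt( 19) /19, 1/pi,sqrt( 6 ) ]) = [-10, - 6, - 5.07, - 7*sqrt(2 )/36, sqrt( 19 ) /19 , sqrt(10 )/10, 1/pi, exp( - 1 ) , sqrt( 6 )/6,sqrt( 6 ), pi, 3.59, sqrt(14),sqrt(15 ),  8]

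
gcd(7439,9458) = 1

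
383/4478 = 383/4478 = 0.09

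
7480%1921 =1717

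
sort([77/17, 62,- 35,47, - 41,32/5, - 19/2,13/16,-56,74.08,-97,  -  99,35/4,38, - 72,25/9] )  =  [ - 99, - 97,-72, - 56, - 41, - 35, - 19/2,13/16, 25/9, 77/17,32/5 , 35/4,38,47, 62,74.08]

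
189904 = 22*8632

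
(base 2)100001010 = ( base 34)7S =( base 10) 266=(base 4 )10022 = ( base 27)9n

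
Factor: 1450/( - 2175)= -2^1*3^( - 1) = -2/3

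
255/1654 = 255/1654 = 0.15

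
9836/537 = 9836/537=18.32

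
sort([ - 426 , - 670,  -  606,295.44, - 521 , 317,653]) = [ - 670,-606,  -  521,-426, 295.44, 317, 653] 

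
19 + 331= 350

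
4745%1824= 1097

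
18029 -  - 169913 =187942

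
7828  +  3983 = 11811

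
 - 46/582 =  - 23/291 = - 0.08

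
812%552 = 260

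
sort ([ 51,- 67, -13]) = [-67 ,  -  13,51 ] 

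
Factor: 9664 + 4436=2^2*3^1*5^2*47^1 = 14100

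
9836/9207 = 9836/9207 = 1.07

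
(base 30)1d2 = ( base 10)1292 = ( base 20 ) 34C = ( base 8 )2414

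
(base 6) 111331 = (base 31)9om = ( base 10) 9415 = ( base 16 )24C7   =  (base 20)13AF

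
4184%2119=2065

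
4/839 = 4/839 = 0.00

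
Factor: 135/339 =3^2*5^1*113^( - 1 )  =  45/113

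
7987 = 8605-618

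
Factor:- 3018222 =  - 2^1*3^4*31^1*601^1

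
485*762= 369570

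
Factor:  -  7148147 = - 23^1*310789^1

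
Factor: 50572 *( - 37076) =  - 2^4 * 13^1*23^1 * 31^1*47^1*269^1 = -1875007472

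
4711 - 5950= - 1239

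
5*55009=275045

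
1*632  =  632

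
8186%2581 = 443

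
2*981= 1962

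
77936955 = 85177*915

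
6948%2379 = 2190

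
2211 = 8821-6610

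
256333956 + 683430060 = 939764016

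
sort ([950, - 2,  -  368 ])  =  [ - 368, - 2, 950 ] 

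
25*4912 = 122800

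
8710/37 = 235 + 15/37 = 235.41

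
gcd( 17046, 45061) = 1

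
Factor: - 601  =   - 601^1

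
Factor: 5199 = 3^1*1733^1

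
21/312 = 7/104= 0.07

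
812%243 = 83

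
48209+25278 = 73487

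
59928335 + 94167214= 154095549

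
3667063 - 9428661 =  -  5761598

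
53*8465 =448645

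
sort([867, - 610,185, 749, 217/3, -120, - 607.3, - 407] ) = [ - 610,  -  607.3 , - 407, - 120,217/3,185 , 749, 867 ]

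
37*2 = 74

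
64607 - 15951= 48656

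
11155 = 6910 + 4245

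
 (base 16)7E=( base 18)70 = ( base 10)126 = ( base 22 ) 5g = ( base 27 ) 4I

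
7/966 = 1/138=0.01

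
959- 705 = 254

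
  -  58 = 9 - 67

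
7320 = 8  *915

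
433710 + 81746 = 515456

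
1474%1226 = 248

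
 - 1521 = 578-2099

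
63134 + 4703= 67837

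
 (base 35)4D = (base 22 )6L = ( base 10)153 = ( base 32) 4P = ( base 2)10011001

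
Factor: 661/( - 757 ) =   -  661^1*757^(  -  1)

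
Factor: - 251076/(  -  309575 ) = 588/725   =  2^2*3^1 * 5^( - 2 ) * 7^2 * 29^( - 1 )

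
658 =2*329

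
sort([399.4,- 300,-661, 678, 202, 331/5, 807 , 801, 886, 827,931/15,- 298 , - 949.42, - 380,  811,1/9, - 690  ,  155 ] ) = [ - 949.42 , - 690,-661, - 380,  -  300, - 298,  1/9, 931/15,  331/5,155 , 202,  399.4,678,801,  807, 811,827,  886 ] 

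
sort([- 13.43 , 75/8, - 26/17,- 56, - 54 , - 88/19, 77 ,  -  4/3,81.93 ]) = [ - 56, - 54, - 13.43,  -  88/19, - 26/17, - 4/3,75/8,77, 81.93] 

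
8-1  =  7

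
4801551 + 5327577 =10129128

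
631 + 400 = 1031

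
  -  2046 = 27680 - 29726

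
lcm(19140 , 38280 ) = 38280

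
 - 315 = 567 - 882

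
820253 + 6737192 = 7557445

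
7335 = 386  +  6949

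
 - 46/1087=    - 1 + 1041/1087 = - 0.04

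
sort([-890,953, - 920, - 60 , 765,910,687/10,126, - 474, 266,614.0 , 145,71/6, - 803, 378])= [ - 920, - 890  , - 803, - 474, - 60,71/6,687/10,126,145, 266,378 , 614.0,765, 910, 953 ]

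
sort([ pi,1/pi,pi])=[ 1/pi,pi , pi]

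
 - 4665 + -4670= - 9335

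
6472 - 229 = 6243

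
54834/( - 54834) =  - 1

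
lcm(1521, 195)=7605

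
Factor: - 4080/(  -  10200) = 2^1*5^( - 1 ) =2/5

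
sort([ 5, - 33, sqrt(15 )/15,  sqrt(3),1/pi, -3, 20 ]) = [ - 33, - 3,  sqrt(15) /15,1/pi,  sqrt (3) , 5,20]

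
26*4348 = 113048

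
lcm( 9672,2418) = 9672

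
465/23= 20 + 5/23  =  20.22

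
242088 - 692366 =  - 450278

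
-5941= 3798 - 9739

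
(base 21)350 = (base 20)3B8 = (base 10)1428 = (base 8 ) 2624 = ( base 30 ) 1hi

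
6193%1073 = 828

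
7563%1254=39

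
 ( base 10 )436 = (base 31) E2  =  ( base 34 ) CS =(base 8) 664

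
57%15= 12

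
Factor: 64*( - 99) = -2^6*3^2*11^1 = -6336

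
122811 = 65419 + 57392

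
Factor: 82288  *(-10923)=- 898831824 = - 2^4*3^1 * 11^1*37^1* 139^1 * 331^1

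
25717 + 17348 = 43065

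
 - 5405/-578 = 9 + 203/578  =  9.35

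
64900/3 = 21633+ 1/3=21633.33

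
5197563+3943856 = 9141419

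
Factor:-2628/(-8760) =2^( - 1)*3^1*5^( - 1)= 3/10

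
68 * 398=27064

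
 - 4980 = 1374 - 6354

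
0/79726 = 0 = 0.00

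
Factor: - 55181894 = -2^1*27590947^1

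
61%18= 7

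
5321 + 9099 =14420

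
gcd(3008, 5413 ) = 1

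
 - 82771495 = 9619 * (  -  8605 )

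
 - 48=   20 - 68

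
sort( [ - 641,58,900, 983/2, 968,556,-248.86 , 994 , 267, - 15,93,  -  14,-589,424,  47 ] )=[ - 641,  -  589, -248.86,-15, - 14, 47,  58,  93, 267, 424,  983/2,556, 900,968 , 994 ] 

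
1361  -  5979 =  - 4618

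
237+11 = 248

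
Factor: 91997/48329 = 31^ (-1 )*1559^(-1) *91997^1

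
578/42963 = 578/42963 = 0.01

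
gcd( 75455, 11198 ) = 1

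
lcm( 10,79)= 790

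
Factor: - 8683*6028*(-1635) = 2^2*3^1*5^1*11^1*19^1*109^1*137^1*457^1 = 85577737740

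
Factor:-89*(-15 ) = 1335 = 3^1*5^1*89^1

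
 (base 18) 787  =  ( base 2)100101110011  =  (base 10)2419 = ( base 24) 44j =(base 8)4563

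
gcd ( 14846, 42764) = 2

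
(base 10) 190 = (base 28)6M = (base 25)7f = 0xbe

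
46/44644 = 23/22322 = 0.00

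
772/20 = 38 + 3/5=38.60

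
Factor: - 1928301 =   -  3^1*523^1*1229^1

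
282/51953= 282/51953 = 0.01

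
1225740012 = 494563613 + 731176399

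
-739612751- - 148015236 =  - 591597515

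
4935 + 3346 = 8281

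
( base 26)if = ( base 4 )13203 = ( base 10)483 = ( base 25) j8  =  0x1E3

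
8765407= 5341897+3423510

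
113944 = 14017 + 99927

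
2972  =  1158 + 1814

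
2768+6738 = 9506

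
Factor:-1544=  - 2^3*193^1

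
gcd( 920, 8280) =920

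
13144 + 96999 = 110143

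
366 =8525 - 8159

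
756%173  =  64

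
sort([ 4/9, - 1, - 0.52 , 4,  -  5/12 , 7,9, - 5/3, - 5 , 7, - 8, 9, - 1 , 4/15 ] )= [ - 8,  -  5,  -  5/3  ,  -  1 ,-1, - 0.52 , - 5/12, 4/15, 4/9 , 4, 7,7, 9,9 ] 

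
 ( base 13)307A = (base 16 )1A24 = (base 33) 64Q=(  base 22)di4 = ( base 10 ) 6692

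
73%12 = 1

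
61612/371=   61612/371= 166.07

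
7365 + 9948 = 17313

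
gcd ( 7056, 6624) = 144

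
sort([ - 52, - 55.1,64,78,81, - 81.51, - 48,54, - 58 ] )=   [ - 81.51,  -  58,  -  55.1, - 52, - 48,54, 64,78,81]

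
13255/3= 4418 + 1/3=4418.33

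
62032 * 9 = 558288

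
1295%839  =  456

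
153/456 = 51/152   =  0.34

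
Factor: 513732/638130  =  85622/106355 =2^1*5^ ( - 1 )*31^1 * 89^( - 1)*239^(-1)*1381^1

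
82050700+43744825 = 125795525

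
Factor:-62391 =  - 3^1*7^1*2971^1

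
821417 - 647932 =173485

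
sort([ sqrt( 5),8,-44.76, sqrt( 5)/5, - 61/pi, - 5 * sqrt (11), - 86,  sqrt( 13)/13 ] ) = [ - 86, - 44.76  , - 61/pi, - 5 * sqrt( 11 ),sqrt(13)/13, sqrt ( 5)/5,sqrt(5 ),8]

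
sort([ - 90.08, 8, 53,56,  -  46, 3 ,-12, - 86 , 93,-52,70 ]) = [-90.08,-86 ,- 52, - 46, - 12,3  ,  8,53,56 , 70,93] 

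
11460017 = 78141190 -66681173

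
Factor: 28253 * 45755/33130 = 258543203/6626   =  2^(- 1 )*19^1 * 1487^1 *3313^(-1)*9151^1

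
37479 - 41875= -4396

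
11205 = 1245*9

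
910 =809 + 101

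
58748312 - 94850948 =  - 36102636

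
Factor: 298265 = 5^1 * 11^2*17^1*29^1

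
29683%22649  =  7034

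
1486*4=5944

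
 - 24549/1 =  - 24549 = - 24549.00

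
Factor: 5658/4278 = 31^(-1)*41^1 = 41/31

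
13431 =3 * 4477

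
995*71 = 70645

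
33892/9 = 3765+ 7/9 = 3765.78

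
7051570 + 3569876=10621446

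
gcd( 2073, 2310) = 3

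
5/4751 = 5/4751  =  0.00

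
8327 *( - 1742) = - 14505634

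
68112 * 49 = 3337488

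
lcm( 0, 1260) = 0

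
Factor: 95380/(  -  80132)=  - 5^1 * 13^( - 1 )*19^1*23^( - 1) * 67^( - 1)* 251^1 = - 23845/20033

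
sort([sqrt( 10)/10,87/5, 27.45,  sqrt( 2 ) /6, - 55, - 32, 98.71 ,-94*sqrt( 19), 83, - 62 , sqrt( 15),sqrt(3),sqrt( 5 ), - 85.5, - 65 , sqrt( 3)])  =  [ - 94*sqrt(19), -85.5, - 65, - 62, - 55, - 32,sqrt( 2)/6,sqrt(10 )/10, sqrt( 3 ), sqrt ( 3),sqrt( 5), sqrt(15), 87/5,27.45,83, 98.71] 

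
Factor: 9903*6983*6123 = 423421669827 = 3^2*13^1*157^1*3301^1*6983^1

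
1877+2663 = 4540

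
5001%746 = 525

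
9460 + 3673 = 13133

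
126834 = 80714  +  46120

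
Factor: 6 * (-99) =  - 2^1*3^3*11^1 =- 594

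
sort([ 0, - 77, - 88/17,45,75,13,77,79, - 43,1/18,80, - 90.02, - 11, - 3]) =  [-90.02, - 77, - 43, - 11, - 88/17, - 3,0,1/18,  13, 45,75,77,79, 80 ]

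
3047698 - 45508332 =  - 42460634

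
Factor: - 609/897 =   -  7^1*13^ (-1 )*23^(-1)*29^1= - 203/299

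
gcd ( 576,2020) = 4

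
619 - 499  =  120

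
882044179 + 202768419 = 1084812598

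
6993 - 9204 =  - 2211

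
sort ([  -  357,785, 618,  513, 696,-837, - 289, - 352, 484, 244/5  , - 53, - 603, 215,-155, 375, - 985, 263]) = [ - 985, - 837, - 603, - 357, - 352, - 289, - 155, - 53, 244/5,  215,263 , 375, 484, 513, 618, 696, 785 ]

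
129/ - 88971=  -43/29657  =  -  0.00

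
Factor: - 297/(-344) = 2^( - 3 )*3^3*11^1*43^( - 1 )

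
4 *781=3124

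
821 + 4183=5004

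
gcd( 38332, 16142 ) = 14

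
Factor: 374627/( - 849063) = -3^( - 1)*11^1*73^(-1)* 3877^(-1)*34057^1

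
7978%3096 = 1786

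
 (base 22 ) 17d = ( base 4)22023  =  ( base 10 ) 651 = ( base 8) 1213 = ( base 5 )10101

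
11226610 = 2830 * 3967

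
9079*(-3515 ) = -31912685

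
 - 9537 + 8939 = - 598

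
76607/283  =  76607/283 = 270.70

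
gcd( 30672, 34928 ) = 16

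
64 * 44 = 2816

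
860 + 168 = 1028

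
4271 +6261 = 10532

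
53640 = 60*894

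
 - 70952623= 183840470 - 254793093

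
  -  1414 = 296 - 1710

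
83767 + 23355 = 107122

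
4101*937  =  3842637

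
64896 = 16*4056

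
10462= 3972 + 6490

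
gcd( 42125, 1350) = 25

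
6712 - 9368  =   - 2656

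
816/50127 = 272/16709  =  0.02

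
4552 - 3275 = 1277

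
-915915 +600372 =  - 315543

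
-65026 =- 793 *82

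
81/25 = 81/25 = 3.24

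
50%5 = 0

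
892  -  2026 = -1134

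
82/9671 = 82/9671 = 0.01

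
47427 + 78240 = 125667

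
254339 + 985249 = 1239588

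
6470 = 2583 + 3887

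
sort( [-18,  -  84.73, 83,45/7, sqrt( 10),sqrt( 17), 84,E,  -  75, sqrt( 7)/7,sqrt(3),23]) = [ - 84.73 ,  -  75, - 18 , sqrt(7 ) /7 , sqrt( 3 ), E,sqrt(10),sqrt( 17),45/7 , 23,83 , 84 ] 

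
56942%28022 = 898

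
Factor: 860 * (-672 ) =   -  577920 = -2^7 *3^1* 5^1 * 7^1*43^1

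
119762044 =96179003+23583041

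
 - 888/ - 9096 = 37/379 = 0.10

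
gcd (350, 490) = 70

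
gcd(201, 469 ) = 67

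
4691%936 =11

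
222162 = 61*3642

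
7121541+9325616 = 16447157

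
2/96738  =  1/48369 = 0.00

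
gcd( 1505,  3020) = 5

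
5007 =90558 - 85551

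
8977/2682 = 8977/2682 = 3.35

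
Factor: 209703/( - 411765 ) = - 247/485   =  - 5^( - 1 )* 13^1*19^1*97^( - 1) 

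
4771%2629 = 2142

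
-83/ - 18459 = 83/18459 = 0.00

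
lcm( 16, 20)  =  80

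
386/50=193/25= 7.72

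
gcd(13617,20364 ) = 3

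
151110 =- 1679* (- 90 ) 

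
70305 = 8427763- 8357458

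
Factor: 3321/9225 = 3^2*5^(-2) = 9/25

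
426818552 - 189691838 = 237126714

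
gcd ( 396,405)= 9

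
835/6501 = 835/6501  =  0.13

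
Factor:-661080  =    -  2^3 * 3^1*5^1*7^1*787^1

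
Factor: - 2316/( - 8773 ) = 2^2*3^1*31^( -1 )*193^1*283^(-1)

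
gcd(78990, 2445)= 15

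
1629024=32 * 50907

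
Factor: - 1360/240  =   - 3^( - 1 )*17^1 = - 17/3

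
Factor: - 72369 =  - 3^2* 11^1* 17^1*43^1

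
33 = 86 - 53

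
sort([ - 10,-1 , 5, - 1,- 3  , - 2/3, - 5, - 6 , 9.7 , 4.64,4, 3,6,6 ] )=[ - 10,-6,-5, - 3, - 1, - 1, - 2/3,3,4, 4.64,5,6,6,  9.7 ]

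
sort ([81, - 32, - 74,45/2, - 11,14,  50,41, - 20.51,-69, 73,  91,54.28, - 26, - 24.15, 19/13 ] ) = [ - 74, - 69, - 32, - 26, - 24.15, - 20.51, -11, 19/13,14,45/2, 41, 50 , 54.28, 73,81, 91] 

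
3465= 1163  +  2302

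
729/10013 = 729/10013 = 0.07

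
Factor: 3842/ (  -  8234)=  - 17^1*23^ ( - 1)*113^1*179^( - 1) =-1921/4117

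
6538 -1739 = 4799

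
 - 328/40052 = -82/10013 = - 0.01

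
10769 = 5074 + 5695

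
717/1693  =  717/1693 = 0.42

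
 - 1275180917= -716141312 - 559039605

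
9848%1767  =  1013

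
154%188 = 154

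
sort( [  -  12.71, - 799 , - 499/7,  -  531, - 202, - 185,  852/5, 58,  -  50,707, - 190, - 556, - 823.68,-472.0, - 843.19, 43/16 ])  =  [ - 843.19, -823.68, - 799, - 556, - 531, - 472.0 , - 202 , - 190, - 185,-499/7, - 50,  -  12.71,43/16, 58,852/5, 707] 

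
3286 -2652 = 634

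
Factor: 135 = 3^3*5^1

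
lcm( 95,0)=0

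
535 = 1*535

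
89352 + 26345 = 115697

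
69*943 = 65067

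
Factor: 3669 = 3^1*1223^1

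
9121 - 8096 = 1025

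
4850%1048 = 658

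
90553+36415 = 126968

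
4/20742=2/10371  =  0.00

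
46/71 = 46/71 = 0.65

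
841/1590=841/1590 =0.53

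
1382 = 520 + 862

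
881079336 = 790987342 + 90091994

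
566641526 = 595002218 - 28360692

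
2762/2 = 1381 = 1381.00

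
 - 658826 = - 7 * 94118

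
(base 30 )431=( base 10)3691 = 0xE6B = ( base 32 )3JB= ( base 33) 3cs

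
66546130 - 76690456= -10144326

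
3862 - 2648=1214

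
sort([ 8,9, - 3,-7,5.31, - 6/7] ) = [ - 7,  -  3 , - 6/7,5.31 , 8, 9]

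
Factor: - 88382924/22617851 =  - 2^2*7^1*3313^ ( - 1)*6827^( - 1 )*3156533^1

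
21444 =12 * 1787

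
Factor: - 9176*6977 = -64020952 = - 2^3*31^1 * 37^1*6977^1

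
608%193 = 29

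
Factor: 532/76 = 7^1 =7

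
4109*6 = 24654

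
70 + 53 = 123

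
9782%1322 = 528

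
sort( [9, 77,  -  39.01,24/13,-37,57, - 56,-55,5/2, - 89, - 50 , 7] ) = [ - 89, - 56,  -  55, - 50, - 39.01 ,-37,24/13,5/2, 7, 9, 57,77 ] 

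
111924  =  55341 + 56583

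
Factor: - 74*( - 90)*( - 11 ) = -73260 = - 2^2*3^2*5^1*11^1* 37^1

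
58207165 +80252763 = 138459928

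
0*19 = 0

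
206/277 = 206/277 = 0.74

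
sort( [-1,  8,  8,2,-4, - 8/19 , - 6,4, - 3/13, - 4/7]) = [ - 6, - 4,  -  1, - 4/7, - 8/19, - 3/13,2,  4 , 8,  8]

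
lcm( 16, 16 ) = 16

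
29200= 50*584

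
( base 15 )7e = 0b1110111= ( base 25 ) 4J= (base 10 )119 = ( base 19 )65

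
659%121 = 54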